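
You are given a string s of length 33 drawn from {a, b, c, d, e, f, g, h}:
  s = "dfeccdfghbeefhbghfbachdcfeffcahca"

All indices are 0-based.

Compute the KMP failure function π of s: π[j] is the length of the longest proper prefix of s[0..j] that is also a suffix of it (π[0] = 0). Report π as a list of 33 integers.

π[0] = 0
j=1 s[j]='f': π[1]=0 (border '')
j=2 s[j]='e': π[2]=0 (border '')
j=3 s[j]='c': π[3]=0 (border '')
j=4 s[j]='c': π[4]=0 (border '')
j=5 s[j]='d': π[5]=1 (border 'd')
j=6 s[j]='f': π[6]=2 (border 'df')
j=7 s[j]='g': k: 2→0; π[7]=0 (border '')
j=8 s[j]='h': π[8]=0 (border '')
j=9 s[j]='b': π[9]=0 (border '')
j=10 s[j]='e': π[10]=0 (border '')
j=11 s[j]='e': π[11]=0 (border '')
j=12 s[j]='f': π[12]=0 (border '')
j=13 s[j]='h': π[13]=0 (border '')
j=14 s[j]='b': π[14]=0 (border '')
j=15 s[j]='g': π[15]=0 (border '')
j=16 s[j]='h': π[16]=0 (border '')
j=17 s[j]='f': π[17]=0 (border '')
j=18 s[j]='b': π[18]=0 (border '')
j=19 s[j]='a': π[19]=0 (border '')
j=20 s[j]='c': π[20]=0 (border '')
j=21 s[j]='h': π[21]=0 (border '')
j=22 s[j]='d': π[22]=1 (border 'd')
j=23 s[j]='c': k: 1→0; π[23]=0 (border '')
j=24 s[j]='f': π[24]=0 (border '')
j=25 s[j]='e': π[25]=0 (border '')
j=26 s[j]='f': π[26]=0 (border '')
j=27 s[j]='f': π[27]=0 (border '')
j=28 s[j]='c': π[28]=0 (border '')
j=29 s[j]='a': π[29]=0 (border '')
j=30 s[j]='h': π[30]=0 (border '')
j=31 s[j]='c': π[31]=0 (border '')
j=32 s[j]='a': π[32]=0 (border '')

[0, 0, 0, 0, 0, 1, 2, 0, 0, 0, 0, 0, 0, 0, 0, 0, 0, 0, 0, 0, 0, 0, 1, 0, 0, 0, 0, 0, 0, 0, 0, 0, 0]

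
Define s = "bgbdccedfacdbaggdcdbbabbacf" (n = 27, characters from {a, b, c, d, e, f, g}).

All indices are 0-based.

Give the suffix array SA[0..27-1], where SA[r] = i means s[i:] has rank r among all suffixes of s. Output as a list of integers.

[21, 9, 24, 13, 20, 23, 12, 19, 22, 2, 0, 4, 10, 17, 5, 25, 11, 18, 3, 16, 7, 6, 26, 8, 1, 15, 14]

rank→(start, suffix):
  0 → (21, 'abbacf')
  1 → (9, 'acdbaggdcdbbabbacf')
  2 → (24, 'acf')
  3 → (13, 'aggdcdbbabbacf')
  4 → (20, 'babbacf')
  5 → (23, 'bacf')
  6 → (12, 'baggdcdbbabbacf')
  7 → (19, 'bbabbacf')
  8 → (22, 'bbacf')
  9 → (2, 'bdccedfacdbaggdcdbbabbacf')
  10 → (0, 'bgbdccedfacdbaggdcdbbabbacf')
  11 → (4, 'ccedfacdbaggdcdbbabbacf')
  12 → (10, 'cdbaggdcdbbabbacf')
  13 → (17, 'cdbbabbacf')
  14 → (5, 'cedfacdbaggdcdbbabbacf')
  15 → (25, 'cf')
  16 → (11, 'dbaggdcdbbabbacf')
  17 → (18, 'dbbabbacf')
  18 → (3, 'dccedfacdbaggdcdbbabbacf')
  19 → (16, 'dcdbbabbacf')
  20 → (7, 'dfacdbaggdcdbbabbacf')
  21 → (6, 'edfacdbaggdcdbbabbacf')
  22 → (26, 'f')
  23 → (8, 'facdbaggdcdbbabbacf')
  24 → (1, 'gbdccedfacdbaggdcdbbabbacf')
  25 → (15, 'gdcdbbabbacf')
  26 → (14, 'ggdcdbbabbacf')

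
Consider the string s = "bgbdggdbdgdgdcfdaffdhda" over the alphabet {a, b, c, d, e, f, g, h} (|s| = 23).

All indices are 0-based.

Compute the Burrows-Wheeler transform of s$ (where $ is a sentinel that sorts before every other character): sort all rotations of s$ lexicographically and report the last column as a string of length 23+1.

rank  rotation                  last
    0  $bgbdggdbdgdgdcfdaffdhda  a
    1  a$bgbdggdbdgdgdcfdaffdhd  d
    2  affdhda$bgbdggdbdgdgdcfd  d
    3  bdgdgdcfdaffdhda$bgbdggd  d
    4  bdggdbdgdgdcfdaffdhda$bg  g
    5  bgbdggdbdgdgdcfdaffdhda$  $
    6  cfdaffdhda$bgbdggdbdgdgd  d
    7  da$bgbdggdbdgdgdcfdaffdh  h
    8  daffdhda$bgbdggdbdgdgdcf  f
    9  dbdgdgdcfdaffdhda$bgbdgg  g
   10  dcfdaffdhda$bgbdggdbdgdg  g
   11  dgdcfdaffdhda$bgbdggdbdg  g
   12  dgdgdcfdaffdhda$bgbdggdb  b
   13  dggdbdgdgdcfdaffdhda$bgb  b
   14  dhda$bgbdggdbdgdgdcfdaff  f
   15  fdaffdhda$bgbdggdbdgdgdc  c
   16  fdhda$bgbdggdbdgdgdcfdaf  f
   17  ffdhda$bgbdggdbdgdgdcfda  a
   18  gbdggdbdgdgdcfdaffdhda$b  b
   19  gdbdgdgdcfdaffdhda$bgbdg  g
   20  gdcfdaffdhda$bgbdggdbdgd  d
   21  gdgdcfdaffdhda$bgbdggdbd  d
   22  ggdbdgdgdcfdaffdhda$bgbd  d
   23  hda$bgbdggdbdgdgdcfdaffd  d

adddg$dhfgggbbfcfabgdddd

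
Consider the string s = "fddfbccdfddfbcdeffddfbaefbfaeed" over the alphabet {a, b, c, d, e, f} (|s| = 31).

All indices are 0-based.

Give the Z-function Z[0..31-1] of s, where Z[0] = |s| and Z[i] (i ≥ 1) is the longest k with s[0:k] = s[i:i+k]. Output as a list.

[31, 0, 0, 1, 0, 0, 0, 0, 6, 0, 0, 1, 0, 0, 0, 0, 1, 5, 0, 0, 1, 0, 0, 0, 1, 0, 1, 0, 0, 0, 0]

Z[0]=31
i=1: i≥r, start 0; Z[1]=0
i=2: i≥r, start 0; Z[2]=0
i=3: i≥r, start 0; Z[3]=1 extend→box=[3,4)
i=4: i≥r, start 0; Z[4]=0
i=5: i≥r, start 0; Z[5]=0
i=6: i≥r, start 0; Z[6]=0
i=7: i≥r, start 0; Z[7]=0
i=8: i≥r, start 0; Z[8]=6 extend→box=[8,14)
i=9: min(r-i=5, Z[1]=0)=0; Z[9]=0
i=10: min(r-i=4, Z[2]=0)=0; Z[10]=0
i=11: min(r-i=3, Z[3]=1)=1; Z[11]=1
i=12: min(r-i=2, Z[4]=0)=0; Z[12]=0
i=13: min(r-i=1, Z[5]=0)=0; Z[13]=0
i=14: i≥r, start 0; Z[14]=0
i=15: i≥r, start 0; Z[15]=0
i=16: i≥r, start 0; Z[16]=1 extend→box=[16,17)
i=17: i≥r, start 0; Z[17]=5 extend→box=[17,22)
i=18: min(r-i=4, Z[1]=0)=0; Z[18]=0
i=19: min(r-i=3, Z[2]=0)=0; Z[19]=0
i=20: min(r-i=2, Z[3]=1)=1; Z[20]=1
i=21: min(r-i=1, Z[4]=0)=0; Z[21]=0
i=22: i≥r, start 0; Z[22]=0
i=23: i≥r, start 0; Z[23]=0
i=24: i≥r, start 0; Z[24]=1 extend→box=[24,25)
i=25: i≥r, start 0; Z[25]=0
i=26: i≥r, start 0; Z[26]=1 extend→box=[26,27)
i=27: i≥r, start 0; Z[27]=0
i=28: i≥r, start 0; Z[28]=0
i=29: i≥r, start 0; Z[29]=0
i=30: i≥r, start 0; Z[30]=0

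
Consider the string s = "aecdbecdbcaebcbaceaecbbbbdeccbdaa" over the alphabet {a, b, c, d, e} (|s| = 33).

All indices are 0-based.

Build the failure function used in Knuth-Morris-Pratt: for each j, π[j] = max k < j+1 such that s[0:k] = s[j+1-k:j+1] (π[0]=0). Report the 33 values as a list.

[0, 0, 0, 0, 0, 0, 0, 0, 0, 0, 1, 2, 0, 0, 0, 1, 0, 0, 1, 2, 3, 0, 0, 0, 0, 0, 0, 0, 0, 0, 0, 1, 1]

π[0] = 0
j=1 s[j]='e': π[1]=0 (border '')
j=2 s[j]='c': π[2]=0 (border '')
j=3 s[j]='d': π[3]=0 (border '')
j=4 s[j]='b': π[4]=0 (border '')
j=5 s[j]='e': π[5]=0 (border '')
j=6 s[j]='c': π[6]=0 (border '')
j=7 s[j]='d': π[7]=0 (border '')
j=8 s[j]='b': π[8]=0 (border '')
j=9 s[j]='c': π[9]=0 (border '')
j=10 s[j]='a': π[10]=1 (border 'a')
j=11 s[j]='e': π[11]=2 (border 'ae')
j=12 s[j]='b': k: 2→0; π[12]=0 (border '')
j=13 s[j]='c': π[13]=0 (border '')
j=14 s[j]='b': π[14]=0 (border '')
j=15 s[j]='a': π[15]=1 (border 'a')
j=16 s[j]='c': k: 1→0; π[16]=0 (border '')
j=17 s[j]='e': π[17]=0 (border '')
j=18 s[j]='a': π[18]=1 (border 'a')
j=19 s[j]='e': π[19]=2 (border 'ae')
j=20 s[j]='c': π[20]=3 (border 'aec')
j=21 s[j]='b': k: 3→0; π[21]=0 (border '')
j=22 s[j]='b': π[22]=0 (border '')
j=23 s[j]='b': π[23]=0 (border '')
j=24 s[j]='b': π[24]=0 (border '')
j=25 s[j]='d': π[25]=0 (border '')
j=26 s[j]='e': π[26]=0 (border '')
j=27 s[j]='c': π[27]=0 (border '')
j=28 s[j]='c': π[28]=0 (border '')
j=29 s[j]='b': π[29]=0 (border '')
j=30 s[j]='d': π[30]=0 (border '')
j=31 s[j]='a': π[31]=1 (border 'a')
j=32 s[j]='a': k: 1→0; π[32]=1 (border 'a')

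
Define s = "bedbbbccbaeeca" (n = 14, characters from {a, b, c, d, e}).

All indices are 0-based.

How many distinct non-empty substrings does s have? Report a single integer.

rank→(start, suffix):
  0 → (13, 'a')
  1 → (9, 'aeeca')
  2 → (8, 'baeeca')
  3 → (3, 'bbbccbaeeca')
  4 → (4, 'bbccbaeeca')
  5 → (5, 'bccbaeeca')
  6 → (0, 'bedbbbccbaeeca')
  7 → (12, 'ca')
  8 → (7, 'cbaeeca')
  9 → (6, 'ccbaeeca')
  10 → (2, 'dbbbccbaeeca')
  11 → (11, 'eca')
  12 → (1, 'edbbbccbaeeca')
  13 → (10, 'eeca')

SA = [13, 9, 8, 3, 4, 5, 0, 12, 7, 6, 2, 11, 1, 10]
i: (SA[i-1],SA[i]) lcp shared
  1: (13,9) 1 'a'
  2: (9,8) 0 ''
  3: (8,3) 1 'b'
  4: (3,4) 2 'bb'
  5: (4,5) 1 'b'
  6: (5,0) 1 'b'
  7: (0,12) 0 ''
  8: (12,7) 1 'c'
  9: (7,6) 1 'c'
  10: (6,2) 0 ''
  11: (2,11) 0 ''
  12: (11,1) 1 'e'
  13: (1,10) 1 'e'

n(n+1)/2 = 14·15/2 = 105
Σ LCP = 0 + 1 + 0 + 1 + 2 + 1 + 1 + 0 + 1 + 1 + 0 + 0 + 1 + 1 = 10
distinct = 105 − 10 = 95

95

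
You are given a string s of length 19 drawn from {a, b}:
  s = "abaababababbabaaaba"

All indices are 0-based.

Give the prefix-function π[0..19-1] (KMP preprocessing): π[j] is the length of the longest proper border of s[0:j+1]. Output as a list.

[0, 0, 1, 1, 2, 3, 2, 3, 2, 3, 2, 0, 1, 2, 3, 4, 1, 2, 3]

π[0] = 0
j=1 s[j]='b': π[1]=0 (border '')
j=2 s[j]='a': π[2]=1 (border 'a')
j=3 s[j]='a': k: 1→0; π[3]=1 (border 'a')
j=4 s[j]='b': π[4]=2 (border 'ab')
j=5 s[j]='a': π[5]=3 (border 'aba')
j=6 s[j]='b': k: 3→1; π[6]=2 (border 'ab')
j=7 s[j]='a': π[7]=3 (border 'aba')
j=8 s[j]='b': k: 3→1; π[8]=2 (border 'ab')
j=9 s[j]='a': π[9]=3 (border 'aba')
j=10 s[j]='b': k: 3→1; π[10]=2 (border 'ab')
j=11 s[j]='b': k: 2→0; π[11]=0 (border '')
j=12 s[j]='a': π[12]=1 (border 'a')
j=13 s[j]='b': π[13]=2 (border 'ab')
j=14 s[j]='a': π[14]=3 (border 'aba')
j=15 s[j]='a': π[15]=4 (border 'abaa')
j=16 s[j]='a': k: 4→1→0; π[16]=1 (border 'a')
j=17 s[j]='b': π[17]=2 (border 'ab')
j=18 s[j]='a': π[18]=3 (border 'aba')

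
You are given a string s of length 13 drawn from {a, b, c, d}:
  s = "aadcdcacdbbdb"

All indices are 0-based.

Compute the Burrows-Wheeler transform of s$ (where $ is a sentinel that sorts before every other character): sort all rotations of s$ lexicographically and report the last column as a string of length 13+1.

b$caddbdadbcca

rank  rotation        last
    0  $aadcdcacdbbdb  b
    1  aadcdcacdbbdb$  $
    2  acdbbdb$aadcdc  c
    3  adcdcacdbbdb$a  a
    4  b$aadcdcacdbbd  d
    5  bbdb$aadcdcacd  d
    6  bdb$aadcdcacdb  b
    7  cacdbbdb$aadcd  d
    8  cdbbdb$aadcdca  a
    9  cdcacdbbdb$aad  d
   10  db$aadcdcacdbb  b
   11  dbbdb$aadcdcac  c
   12  dcacdbbdb$aadc  c
   13  dcdcacdbbdb$aa  a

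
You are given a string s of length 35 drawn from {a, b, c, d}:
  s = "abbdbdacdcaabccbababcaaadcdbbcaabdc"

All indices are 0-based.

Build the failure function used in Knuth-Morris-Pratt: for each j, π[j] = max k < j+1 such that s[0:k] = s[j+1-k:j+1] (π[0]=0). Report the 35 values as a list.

[0, 0, 0, 0, 0, 0, 1, 0, 0, 0, 1, 1, 2, 0, 0, 0, 1, 2, 1, 2, 0, 1, 1, 1, 0, 0, 0, 0, 0, 0, 1, 1, 2, 0, 0]

π[0] = 0
j=1 s[j]='b': π[1]=0 (border '')
j=2 s[j]='b': π[2]=0 (border '')
j=3 s[j]='d': π[3]=0 (border '')
j=4 s[j]='b': π[4]=0 (border '')
j=5 s[j]='d': π[5]=0 (border '')
j=6 s[j]='a': π[6]=1 (border 'a')
j=7 s[j]='c': k: 1→0; π[7]=0 (border '')
j=8 s[j]='d': π[8]=0 (border '')
j=9 s[j]='c': π[9]=0 (border '')
j=10 s[j]='a': π[10]=1 (border 'a')
j=11 s[j]='a': k: 1→0; π[11]=1 (border 'a')
j=12 s[j]='b': π[12]=2 (border 'ab')
j=13 s[j]='c': k: 2→0; π[13]=0 (border '')
j=14 s[j]='c': π[14]=0 (border '')
j=15 s[j]='b': π[15]=0 (border '')
j=16 s[j]='a': π[16]=1 (border 'a')
j=17 s[j]='b': π[17]=2 (border 'ab')
j=18 s[j]='a': k: 2→0; π[18]=1 (border 'a')
j=19 s[j]='b': π[19]=2 (border 'ab')
j=20 s[j]='c': k: 2→0; π[20]=0 (border '')
j=21 s[j]='a': π[21]=1 (border 'a')
j=22 s[j]='a': k: 1→0; π[22]=1 (border 'a')
j=23 s[j]='a': k: 1→0; π[23]=1 (border 'a')
j=24 s[j]='d': k: 1→0; π[24]=0 (border '')
j=25 s[j]='c': π[25]=0 (border '')
j=26 s[j]='d': π[26]=0 (border '')
j=27 s[j]='b': π[27]=0 (border '')
j=28 s[j]='b': π[28]=0 (border '')
j=29 s[j]='c': π[29]=0 (border '')
j=30 s[j]='a': π[30]=1 (border 'a')
j=31 s[j]='a': k: 1→0; π[31]=1 (border 'a')
j=32 s[j]='b': π[32]=2 (border 'ab')
j=33 s[j]='d': k: 2→0; π[33]=0 (border '')
j=34 s[j]='c': π[34]=0 (border '')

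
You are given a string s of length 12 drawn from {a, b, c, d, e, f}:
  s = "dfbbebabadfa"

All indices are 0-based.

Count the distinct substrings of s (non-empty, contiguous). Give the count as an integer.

69

rank | idx | suffix
   0 |  11 | a
   1 |   6 | abadfa
   2 |   8 | adfa
   3 |   5 | babadfa
   4 |   7 | badfa
   5 |   2 | bbebabadfa
   6 |   3 | bebabadfa
   7 |   9 | dfa
   8 |   0 | dfbbebabadfa
   9 |   4 | ebabadfa
  10 |  10 | fa
  11 |   1 | fbbebabadfa

SA = [11, 6, 8, 5, 7, 2, 3, 9, 0, 4, 10, 1]
[i] adj suffixes → lcp
  [1] 11/6 → 1 ('a')
  [2] 6/8 → 1 ('a')
  [3] 8/5 → 0 ('')
  [4] 5/7 → 2 ('ba')
  [5] 7/2 → 1 ('b')
  [6] 2/3 → 1 ('b')
  [7] 3/9 → 0 ('')
  [8] 9/0 → 2 ('df')
  [9] 0/4 → 0 ('')
  [10] 4/10 → 0 ('')
  [11] 10/1 → 1 ('f')

n(n+1)/2 = 12·13/2 = 78
Σ LCP = 0 + 1 + 1 + 0 + 2 + 1 + 1 + 0 + 2 + 0 + 0 + 1 = 9
distinct = 78 − 9 = 69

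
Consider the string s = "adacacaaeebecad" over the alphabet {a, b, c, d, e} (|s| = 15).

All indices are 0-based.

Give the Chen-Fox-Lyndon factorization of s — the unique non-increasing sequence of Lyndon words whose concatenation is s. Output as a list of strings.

emit factor 1: 'ad' (i=0, period=2)
emit factor 2: 'ac' (i=2, period=2)
emit factor 3: 'ac' (i=4, period=2)
emit factor 4: 'aaeebecad' (i=6, period=9)

["ad", "ac", "ac", "aaeebecad"]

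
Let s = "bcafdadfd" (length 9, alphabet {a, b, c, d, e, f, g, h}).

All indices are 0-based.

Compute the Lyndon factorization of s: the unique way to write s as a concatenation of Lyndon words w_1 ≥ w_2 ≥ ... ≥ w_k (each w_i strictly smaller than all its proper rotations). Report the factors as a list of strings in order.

["bc", "afd", "adfd"]

emit factor 1: 'bc' (i=0, period=2)
emit factor 2: 'afd' (i=2, period=3)
emit factor 3: 'adfd' (i=5, period=4)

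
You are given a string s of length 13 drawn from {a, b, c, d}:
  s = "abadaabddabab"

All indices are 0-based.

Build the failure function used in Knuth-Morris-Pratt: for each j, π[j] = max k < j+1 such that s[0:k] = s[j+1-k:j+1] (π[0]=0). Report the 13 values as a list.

π[0] = 0
j=1 s[j]='b': π[1]=0 (border '')
j=2 s[j]='a': π[2]=1 (border 'a')
j=3 s[j]='d': k: 1→0; π[3]=0 (border '')
j=4 s[j]='a': π[4]=1 (border 'a')
j=5 s[j]='a': k: 1→0; π[5]=1 (border 'a')
j=6 s[j]='b': π[6]=2 (border 'ab')
j=7 s[j]='d': k: 2→0; π[7]=0 (border '')
j=8 s[j]='d': π[8]=0 (border '')
j=9 s[j]='a': π[9]=1 (border 'a')
j=10 s[j]='b': π[10]=2 (border 'ab')
j=11 s[j]='a': π[11]=3 (border 'aba')
j=12 s[j]='b': k: 3→1; π[12]=2 (border 'ab')

[0, 0, 1, 0, 1, 1, 2, 0, 0, 1, 2, 3, 2]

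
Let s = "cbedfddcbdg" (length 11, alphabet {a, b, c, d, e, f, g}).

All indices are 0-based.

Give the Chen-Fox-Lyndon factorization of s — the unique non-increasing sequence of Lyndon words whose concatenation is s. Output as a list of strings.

["c", "bedfddc", "bdg"]

emit factor 1: 'c' (i=0, period=1)
emit factor 2: 'bedfddc' (i=1, period=7)
emit factor 3: 'bdg' (i=8, period=3)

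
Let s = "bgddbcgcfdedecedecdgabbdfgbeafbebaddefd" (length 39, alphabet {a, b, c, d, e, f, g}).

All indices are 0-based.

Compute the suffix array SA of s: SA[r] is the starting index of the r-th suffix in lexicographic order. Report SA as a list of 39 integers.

[20, 33, 28, 32, 21, 4, 22, 26, 30, 0, 17, 13, 7, 5, 38, 3, 2, 34, 15, 11, 9, 35, 23, 18, 27, 31, 16, 12, 14, 10, 36, 29, 37, 8, 24, 19, 25, 6, 1]

sorted suffixes:
  #0 SA[0]=20  'abbdfgbeafbebaddefd'
  #1 SA[1]=33  'addefd'
  #2 SA[2]=28  'afbebaddefd'
  #3 SA[3]=32  'baddefd'
  #4 SA[4]=21  'bbdfgbeafbebaddefd'
  #5 SA[5]=4  'bcgcfdedecedecdgabbdfgbeafbebaddefd'
  #6 SA[6]=22  'bdfgbeafbebaddefd'
  #7 SA[7]=26  'beafbebaddefd'
  #8 SA[8]=30  'bebaddefd'
  #9 SA[9]=0  'bgddbcgcfdedecedecdgabbdfgbeafbebaddefd'
  #10 SA[10]=17  'cdgabbdfgbeafbebaddefd'
  #11 SA[11]=13  'cedecdgabbdfgbeafbebaddefd'
  #12 SA[12]=7  'cfdedecedecdgabbdfgbeafbebaddefd'
  #13 SA[13]=5  'cgcfdedecedecdgabbdfgbeafbebaddefd'
  #14 SA[14]=38  'd'
  #15 SA[15]=3  'dbcgcfdedecedecdgabbdfgbeafbebaddefd'
  #16 SA[16]=2  'ddbcgcfdedecedecdgabbdfgbeafbebaddefd'
  #17 SA[17]=34  'ddefd'
  #18 SA[18]=15  'decdgabbdfgbeafbebaddefd'
  #19 SA[19]=11  'decedecdgabbdfgbeafbebaddefd'
  #20 SA[20]=9  'dedecedecdgabbdfgbeafbebaddefd'
  #21 SA[21]=35  'defd'
  #22 SA[22]=23  'dfgbeafbebaddefd'
  #23 SA[23]=18  'dgabbdfgbeafbebaddefd'
  #24 SA[24]=27  'eafbebaddefd'
  #25 SA[25]=31  'ebaddefd'
  #26 SA[26]=16  'ecdgabbdfgbeafbebaddefd'
  #27 SA[27]=12  'ecedecdgabbdfgbeafbebaddefd'
  #28 SA[28]=14  'edecdgabbdfgbeafbebaddefd'
  #29 SA[29]=10  'edecedecdgabbdfgbeafbebaddefd'
  #30 SA[30]=36  'efd'
  #31 SA[31]=29  'fbebaddefd'
  #32 SA[32]=37  'fd'
  #33 SA[33]=8  'fdedecedecdgabbdfgbeafbebaddefd'
  #34 SA[34]=24  'fgbeafbebaddefd'
  #35 SA[35]=19  'gabbdfgbeafbebaddefd'
  #36 SA[36]=25  'gbeafbebaddefd'
  #37 SA[37]=6  'gcfdedecedecdgabbdfgbeafbebaddefd'
  #38 SA[38]=1  'gddbcgcfdedecedecdgabbdfgbeafbebaddefd'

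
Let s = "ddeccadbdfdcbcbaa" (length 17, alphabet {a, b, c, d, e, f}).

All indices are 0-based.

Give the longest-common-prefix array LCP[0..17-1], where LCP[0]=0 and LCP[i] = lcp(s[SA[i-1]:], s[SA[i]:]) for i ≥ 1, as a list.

[0, 1, 1, 0, 1, 1, 0, 1, 2, 1, 0, 1, 1, 1, 1, 0, 0]

sorted suffixes:
  #0 SA[0]=16  'a'
  #1 SA[1]=15  'aa'
  #2 SA[2]=5  'adbdfdcbcbaa'
  #3 SA[3]=14  'baa'
  #4 SA[4]=12  'bcbaa'
  #5 SA[5]=7  'bdfdcbcbaa'
  #6 SA[6]=4  'cadbdfdcbcbaa'
  #7 SA[7]=13  'cbaa'
  #8 SA[8]=11  'cbcbaa'
  #9 SA[9]=3  'ccadbdfdcbcbaa'
  #10 SA[10]=6  'dbdfdcbcbaa'
  #11 SA[11]=10  'dcbcbaa'
  #12 SA[12]=0  'ddeccadbdfdcbcbaa'
  #13 SA[13]=1  'deccadbdfdcbcbaa'
  #14 SA[14]=8  'dfdcbcbaa'
  #15 SA[15]=2  'eccadbdfdcbcbaa'
  #16 SA[16]=9  'fdcbcbaa'

SA = [16, 15, 5, 14, 12, 7, 4, 13, 11, 3, 6, 10, 0, 1, 8, 2, 9]
rank  pair      lcp
   1  s[16:],s[15:]  1  'a'
   2  s[15:],s[5:]  1  'a'
   3  s[5:],s[14:]  0  ''
   4  s[14:],s[12:]  1  'b'
   5  s[12:],s[7:]  1  'b'
   6  s[7:],s[4:]  0  ''
   7  s[4:],s[13:]  1  'c'
   8  s[13:],s[11:]  2  'cb'
   9  s[11:],s[3:]  1  'c'
  10  s[3:],s[6:]  0  ''
  11  s[6:],s[10:]  1  'd'
  12  s[10:],s[0:]  1  'd'
  13  s[0:],s[1:]  1  'd'
  14  s[1:],s[8:]  1  'd'
  15  s[8:],s[2:]  0  ''
  16  s[2:],s[9:]  0  ''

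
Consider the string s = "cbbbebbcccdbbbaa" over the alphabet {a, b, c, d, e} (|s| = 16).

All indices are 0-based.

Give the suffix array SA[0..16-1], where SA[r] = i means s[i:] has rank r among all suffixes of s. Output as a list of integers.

sorted suffixes:
  #0 SA[0]=15  'a'
  #1 SA[1]=14  'aa'
  #2 SA[2]=13  'baa'
  #3 SA[3]=12  'bbaa'
  #4 SA[4]=11  'bbbaa'
  #5 SA[5]=1  'bbbebbcccdbbbaa'
  #6 SA[6]=5  'bbcccdbbbaa'
  #7 SA[7]=2  'bbebbcccdbbbaa'
  #8 SA[8]=6  'bcccdbbbaa'
  #9 SA[9]=3  'bebbcccdbbbaa'
  #10 SA[10]=0  'cbbbebbcccdbbbaa'
  #11 SA[11]=7  'cccdbbbaa'
  #12 SA[12]=8  'ccdbbbaa'
  #13 SA[13]=9  'cdbbbaa'
  #14 SA[14]=10  'dbbbaa'
  #15 SA[15]=4  'ebbcccdbbbaa'

[15, 14, 13, 12, 11, 1, 5, 2, 6, 3, 0, 7, 8, 9, 10, 4]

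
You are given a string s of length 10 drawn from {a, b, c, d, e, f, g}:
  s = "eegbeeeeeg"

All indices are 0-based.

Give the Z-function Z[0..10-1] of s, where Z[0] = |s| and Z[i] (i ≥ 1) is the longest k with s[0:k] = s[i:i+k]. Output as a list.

Z[0]=10
i=1: outside box; Z[1]=1 extend→box=[1,2)
i=2: outside box; Z[2]=0
i=3: outside box; Z[3]=0
i=4: outside box; Z[4]=2 extend→box=[4,6)
i=5: min(r-i=1, Z[1]=1)=1; Z[5]=2 extend→box=[5,7)
i=6: min(r-i=1, Z[1]=1)=1; Z[6]=2 extend→box=[6,8)
i=7: min(r-i=1, Z[1]=1)=1; Z[7]=3 extend→box=[7,10)
i=8: min(r-i=2, Z[1]=1)=1; Z[8]=1
i=9: min(r-i=1, Z[2]=0)=0; Z[9]=0

[10, 1, 0, 0, 2, 2, 2, 3, 1, 0]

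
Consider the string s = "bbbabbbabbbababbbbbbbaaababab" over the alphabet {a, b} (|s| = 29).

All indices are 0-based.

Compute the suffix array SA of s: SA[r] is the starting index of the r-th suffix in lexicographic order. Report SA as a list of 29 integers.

[21, 22, 27, 25, 23, 11, 7, 3, 13, 28, 20, 26, 24, 10, 6, 2, 12, 19, 9, 5, 1, 18, 8, 4, 0, 17, 16, 15, 14]

sorted suffixes:
  #0 SA[0]=21  'aaababab'
  #1 SA[1]=22  'aababab'
  #2 SA[2]=27  'ab'
  #3 SA[3]=25  'abab'
  #4 SA[4]=23  'ababab'
  #5 SA[5]=11  'ababbbbbbbaaababab'
  #6 SA[6]=7  'abbbababbbbbbbaaababab'
  #7 SA[7]=3  'abbbabbbababbbbbbbaaababab'
  #8 SA[8]=13  'abbbbbbbaaababab'
  #9 SA[9]=28  'b'
  #10 SA[10]=20  'baaababab'
  #11 SA[11]=26  'bab'
  #12 SA[12]=24  'babab'
  #13 SA[13]=10  'bababbbbbbbaaababab'
  #14 SA[14]=6  'babbbababbbbbbbaaababab'
  #15 SA[15]=2  'babbbabbbababbbbbbbaaababab'
  #16 SA[16]=12  'babbbbbbbaaababab'
  #17 SA[17]=19  'bbaaababab'
  #18 SA[18]=9  'bbababbbbbbbaaababab'
  #19 SA[19]=5  'bbabbbababbbbbbbaaababab'
  #20 SA[20]=1  'bbabbbabbbababbbbbbbaaababab'
  #21 SA[21]=18  'bbbaaababab'
  #22 SA[22]=8  'bbbababbbbbbbaaababab'
  #23 SA[23]=4  'bbbabbbababbbbbbbaaababab'
  #24 SA[24]=0  'bbbabbbabbbababbbbbbbaaababab'
  #25 SA[25]=17  'bbbbaaababab'
  #26 SA[26]=16  'bbbbbaaababab'
  #27 SA[27]=15  'bbbbbbaaababab'
  #28 SA[28]=14  'bbbbbbbaaababab'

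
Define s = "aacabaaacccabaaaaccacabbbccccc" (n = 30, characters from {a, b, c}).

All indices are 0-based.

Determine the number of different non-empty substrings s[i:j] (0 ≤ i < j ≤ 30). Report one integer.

392

rank | idx | suffix
   0 |  13 | aaaaccacabbbccccc
   1 |  14 | aaaccacabbbccccc
   2 |   5 | aaacccabaaaaccacabbbccccc
   3 |   0 | aacabaaacccabaaaaccacabbbccccc
   4 |  15 | aaccacabbbccccc
   5 |   6 | aacccabaaaaccacabbbccccc
   6 |  11 | abaaaaccacabbbccccc
   7 |   3 | abaaacccabaaaaccacabbbccccc
   8 |  21 | abbbccccc
   9 |   1 | acabaaacccabaaaaccacabbbccccc
  10 |  19 | acabbbccccc
  11 |  16 | accacabbbccccc
  12 |   7 | acccabaaaaccacabbbccccc
  13 |  12 | baaaaccacabbbccccc
  14 |   4 | baaacccabaaaaccacabbbccccc
  15 |  22 | bbbccccc
  16 |  23 | bbccccc
  17 |  24 | bccccc
  18 |  29 | c
  19 |  10 | cabaaaaccacabbbccccc
  20 |   2 | cabaaacccabaaaaccacabbbccccc
  21 |  20 | cabbbccccc
  22 |  18 | cacabbbccccc
  23 |  28 | cc
  24 |   9 | ccabaaaaccacabbbccccc
  25 |  17 | ccacabbbccccc
  26 |  27 | ccc
  27 |   8 | cccabaaaaccacabbbccccc
  28 |  26 | cccc
  29 |  25 | ccccc

SA = [13, 14, 5, 0, 15, 6, 11, 3, 21, 1, 19, 16, 7, 12, 4, 22, 23, 24, 29, 10, 2, 20, 18, 28, 9, 17, 27, 8, 26, 25]
rank  pair      lcp
   1  s[13:],s[14:]  3  'aaa'
   2  s[14:],s[5:]  5  'aaacc'
   3  s[5:],s[0:]  2  'aa'
   4  s[0:],s[15:]  3  'aac'
   5  s[15:],s[6:]  4  'aacc'
   6  s[6:],s[11:]  1  'a'
   7  s[11:],s[3:]  5  'abaaa'
   8  s[3:],s[21:]  2  'ab'
   9  s[21:],s[1:]  1  'a'
  10  s[1:],s[19:]  4  'acab'
  11  s[19:],s[16:]  2  'ac'
  12  s[16:],s[7:]  3  'acc'
  13  s[7:],s[12:]  0  ''
  14  s[12:],s[4:]  4  'baaa'
  15  s[4:],s[22:]  1  'b'
  16  s[22:],s[23:]  2  'bb'
  17  s[23:],s[24:]  1  'b'
  18  s[24:],s[29:]  0  ''
  19  s[29:],s[10:]  1  'c'
  20  s[10:],s[2:]  6  'cabaaa'
  21  s[2:],s[20:]  3  'cab'
  22  s[20:],s[18:]  2  'ca'
  23  s[18:],s[28:]  1  'c'
  24  s[28:],s[9:]  2  'cc'
  25  s[9:],s[17:]  3  'cca'
  26  s[17:],s[27:]  2  'cc'
  27  s[27:],s[8:]  3  'ccc'
  28  s[8:],s[26:]  3  'ccc'
  29  s[26:],s[25:]  4  'cccc'

n(n+1)/2 = 30·31/2 = 465
Σ LCP = 0 + 3 + 5 + 2 + 3 + 4 + 1 + 5 + 2 + 1 + 4 + 2 + 3 + 0 + 4 + 1 + 2 + 1 + 0 + 1 + 6 + 3 + 2 + 1 + 2 + 3 + 2 + 3 + 3 + 4 = 73
distinct = 465 − 73 = 392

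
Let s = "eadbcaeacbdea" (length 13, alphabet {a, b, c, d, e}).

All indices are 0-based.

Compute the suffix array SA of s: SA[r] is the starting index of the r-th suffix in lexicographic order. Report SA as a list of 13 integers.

rank | idx | suffix
   0 |  12 | a
   1 |   7 | acbdea
   2 |   1 | adbcaeacbdea
   3 |   5 | aeacbdea
   4 |   3 | bcaeacbdea
   5 |   9 | bdea
   6 |   4 | caeacbdea
   7 |   8 | cbdea
   8 |   2 | dbcaeacbdea
   9 |  10 | dea
  10 |  11 | ea
  11 |   6 | eacbdea
  12 |   0 | eadbcaeacbdea

[12, 7, 1, 5, 3, 9, 4, 8, 2, 10, 11, 6, 0]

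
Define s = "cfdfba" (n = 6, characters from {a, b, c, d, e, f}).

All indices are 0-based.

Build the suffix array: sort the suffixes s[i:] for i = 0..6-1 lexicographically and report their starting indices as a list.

[5, 4, 0, 2, 3, 1]

rank | idx | suffix
   0 |   5 | a
   1 |   4 | ba
   2 |   0 | cfdfba
   3 |   2 | dfba
   4 |   3 | fba
   5 |   1 | fdfba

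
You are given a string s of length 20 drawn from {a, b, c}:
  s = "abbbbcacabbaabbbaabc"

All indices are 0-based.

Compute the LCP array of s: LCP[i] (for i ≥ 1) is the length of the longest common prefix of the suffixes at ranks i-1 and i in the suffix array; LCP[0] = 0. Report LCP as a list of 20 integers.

[0, 3, 1, 3, 4, 2, 1, 0, 4, 1, 5, 2, 3, 3, 2, 1, 2, 0, 1, 2]

rank→(start, suffix):
  0 → (11, 'aabbbaabc')
  1 → (16, 'aabc')
  2 → (8, 'abbaabbbaabc')
  3 → (12, 'abbbaabc')
  4 → (0, 'abbbbcacabbaabbbaabc')
  5 → (17, 'abc')
  6 → (6, 'acabbaabbbaabc')
  7 → (10, 'baabbbaabc')
  8 → (15, 'baabc')
  9 → (9, 'bbaabbbaabc')
  10 → (14, 'bbaabc')
  11 → (13, 'bbbaabc')
  12 → (1, 'bbbbcacabbaabbbaabc')
  13 → (2, 'bbbcacabbaabbbaabc')
  14 → (3, 'bbcacabbaabbbaabc')
  15 → (18, 'bc')
  16 → (4, 'bcacabbaabbbaabc')
  17 → (19, 'c')
  18 → (7, 'cabbaabbbaabc')
  19 → (5, 'cacabbaabbbaabc')

SA = [11, 16, 8, 12, 0, 17, 6, 10, 15, 9, 14, 13, 1, 2, 3, 18, 4, 19, 7, 5]
rank  pair      lcp
   1  s[11:],s[16:]  3  'aab'
   2  s[16:],s[8:]  1  'a'
   3  s[8:],s[12:]  3  'abb'
   4  s[12:],s[0:]  4  'abbb'
   5  s[0:],s[17:]  2  'ab'
   6  s[17:],s[6:]  1  'a'
   7  s[6:],s[10:]  0  ''
   8  s[10:],s[15:]  4  'baab'
   9  s[15:],s[9:]  1  'b'
  10  s[9:],s[14:]  5  'bbaab'
  11  s[14:],s[13:]  2  'bb'
  12  s[13:],s[1:]  3  'bbb'
  13  s[1:],s[2:]  3  'bbb'
  14  s[2:],s[3:]  2  'bb'
  15  s[3:],s[18:]  1  'b'
  16  s[18:],s[4:]  2  'bc'
  17  s[4:],s[19:]  0  ''
  18  s[19:],s[7:]  1  'c'
  19  s[7:],s[5:]  2  'ca'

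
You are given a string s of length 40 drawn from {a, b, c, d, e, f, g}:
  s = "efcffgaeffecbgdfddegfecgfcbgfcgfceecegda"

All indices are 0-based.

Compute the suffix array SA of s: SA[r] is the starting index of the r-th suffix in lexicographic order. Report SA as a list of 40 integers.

[39, 6, 12, 26, 11, 25, 32, 35, 2, 22, 29, 38, 16, 17, 14, 10, 34, 21, 33, 0, 7, 36, 18, 24, 31, 1, 28, 15, 9, 20, 8, 3, 4, 5, 37, 13, 23, 30, 27, 19]

rank | idx | suffix
   0 |  39 | a
   1 |   6 | aeffecbgdfddegfecgfcbgfcgfceecegda
   2 |  12 | bgdfddegfecgfcbgfcgfceecegda
   3 |  26 | bgfcgfceecegda
   4 |  11 | cbgdfddegfecgfcbgfcgfceecegda
   5 |  25 | cbgfcgfceecegda
   6 |  32 | ceecegda
   7 |  35 | cegda
   8 |   2 | cffgaeffecbgdfddegfecgfcbgfcgfceecegda
   9 |  22 | cgfcbgfcgfceecegda
  10 |  29 | cgfceecegda
  11 |  38 | da
  12 |  16 | ddegfecgfcbgfcgfceecegda
  13 |  17 | degfecgfcbgfcgfceecegda
  14 |  14 | dfddegfecgfcbgfcgfceecegda
  15 |  10 | ecbgdfddegfecgfcbgfcgfceecegda
  16 |  34 | ecegda
  17 |  21 | ecgfcbgfcgfceecegda
  18 |  33 | eecegda
  19 |   0 | efcffgaeffecbgdfddegfecgfcbgfcgfceecegda
  20 |   7 | effecbgdfddegfecgfcbgfcgfceecegda
  21 |  36 | egda
  22 |  18 | egfecgfcbgfcgfceecegda
  23 |  24 | fcbgfcgfceecegda
  24 |  31 | fceecegda
  25 |   1 | fcffgaeffecbgdfddegfecgfcbgfcgfceecegda
  26 |  28 | fcgfceecegda
  27 |  15 | fddegfecgfcbgfcgfceecegda
  28 |   9 | fecbgdfddegfecgfcbgfcgfceecegda
  29 |  20 | fecgfcbgfcgfceecegda
  30 |   8 | ffecbgdfddegfecgfcbgfcgfceecegda
  31 |   3 | ffgaeffecbgdfddegfecgfcbgfcgfceecegda
  32 |   4 | fgaeffecbgdfddegfecgfcbgfcgfceecegda
  33 |   5 | gaeffecbgdfddegfecgfcbgfcgfceecegda
  34 |  37 | gda
  35 |  13 | gdfddegfecgfcbgfcgfceecegda
  36 |  23 | gfcbgfcgfceecegda
  37 |  30 | gfceecegda
  38 |  27 | gfcgfceecegda
  39 |  19 | gfecgfcbgfcgfceecegda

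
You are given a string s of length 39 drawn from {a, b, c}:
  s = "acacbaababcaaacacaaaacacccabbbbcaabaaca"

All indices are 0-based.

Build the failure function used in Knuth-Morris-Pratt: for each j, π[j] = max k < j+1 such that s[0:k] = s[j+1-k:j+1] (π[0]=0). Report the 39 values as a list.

[0, 0, 1, 2, 0, 1, 1, 0, 1, 0, 0, 1, 1, 1, 2, 3, 4, 3, 1, 1, 1, 2, 3, 4, 0, 0, 1, 0, 0, 0, 0, 0, 1, 1, 0, 1, 1, 2, 3]

π[0] = 0
j=1 s[j]='c': π[1]=0 (border '')
j=2 s[j]='a': π[2]=1 (border 'a')
j=3 s[j]='c': π[3]=2 (border 'ac')
j=4 s[j]='b': k: 2→0; π[4]=0 (border '')
j=5 s[j]='a': π[5]=1 (border 'a')
j=6 s[j]='a': k: 1→0; π[6]=1 (border 'a')
j=7 s[j]='b': k: 1→0; π[7]=0 (border '')
j=8 s[j]='a': π[8]=1 (border 'a')
j=9 s[j]='b': k: 1→0; π[9]=0 (border '')
j=10 s[j]='c': π[10]=0 (border '')
j=11 s[j]='a': π[11]=1 (border 'a')
j=12 s[j]='a': k: 1→0; π[12]=1 (border 'a')
j=13 s[j]='a': k: 1→0; π[13]=1 (border 'a')
j=14 s[j]='c': π[14]=2 (border 'ac')
j=15 s[j]='a': π[15]=3 (border 'aca')
j=16 s[j]='c': π[16]=4 (border 'acac')
j=17 s[j]='a': k: 4→2; π[17]=3 (border 'aca')
j=18 s[j]='a': k: 3→1→0; π[18]=1 (border 'a')
j=19 s[j]='a': k: 1→0; π[19]=1 (border 'a')
j=20 s[j]='a': k: 1→0; π[20]=1 (border 'a')
j=21 s[j]='c': π[21]=2 (border 'ac')
j=22 s[j]='a': π[22]=3 (border 'aca')
j=23 s[j]='c': π[23]=4 (border 'acac')
j=24 s[j]='c': k: 4→2→0; π[24]=0 (border '')
j=25 s[j]='c': π[25]=0 (border '')
j=26 s[j]='a': π[26]=1 (border 'a')
j=27 s[j]='b': k: 1→0; π[27]=0 (border '')
j=28 s[j]='b': π[28]=0 (border '')
j=29 s[j]='b': π[29]=0 (border '')
j=30 s[j]='b': π[30]=0 (border '')
j=31 s[j]='c': π[31]=0 (border '')
j=32 s[j]='a': π[32]=1 (border 'a')
j=33 s[j]='a': k: 1→0; π[33]=1 (border 'a')
j=34 s[j]='b': k: 1→0; π[34]=0 (border '')
j=35 s[j]='a': π[35]=1 (border 'a')
j=36 s[j]='a': k: 1→0; π[36]=1 (border 'a')
j=37 s[j]='c': π[37]=2 (border 'ac')
j=38 s[j]='a': π[38]=3 (border 'aca')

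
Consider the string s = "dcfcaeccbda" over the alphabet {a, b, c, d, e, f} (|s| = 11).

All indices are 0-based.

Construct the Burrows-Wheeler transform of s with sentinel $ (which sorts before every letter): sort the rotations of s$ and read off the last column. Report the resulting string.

adccfcedb$ac

rank  rotation      last
    0  $dcfcaeccbda  a
    1  a$dcfcaeccbd  d
    2  aeccbda$dcfc  c
    3  bda$dcfcaecc  c
    4  caeccbda$dcf  f
    5  cbda$dcfcaec  c
    6  ccbda$dcfcae  e
    7  cfcaeccbda$d  d
    8  da$dcfcaeccb  b
    9  dcfcaeccbda$  $
   10  eccbda$dcfca  a
   11  fcaeccbda$dc  c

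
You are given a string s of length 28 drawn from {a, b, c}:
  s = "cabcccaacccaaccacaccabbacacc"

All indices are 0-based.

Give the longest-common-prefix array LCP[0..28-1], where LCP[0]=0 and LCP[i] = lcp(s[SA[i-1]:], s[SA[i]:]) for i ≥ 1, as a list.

[0, 4, 1, 2, 1, 5, 2, 3, 4, 3, 0, 1, 1, 0, 1, 5, 2, 3, 2, 3, 4, 1, 2, 6, 3, 3, 2, 7]

rank→(start, suffix):
  0 → (11, 'aaccacaccabbacacc')
  1 → (6, 'aacccaaccacaccabbacacc')
  2 → (20, 'abbacacc')
  3 → (1, 'abcccaacccaaccacaccabbacacc')
  4 → (23, 'acacc')
  5 → (15, 'acaccabbacacc')
  6 → (25, 'acc')
  7 → (17, 'accabbacacc')
  8 → (12, 'accacaccabbacacc')
  9 → (7, 'acccaaccacaccabbacacc')
  10 → (22, 'bacacc')
  11 → (21, 'bbacacc')
  12 → (2, 'bcccaacccaaccacaccabbacacc')
  13 → (27, 'c')
  14 → (10, 'caaccacaccabbacacc')
  15 → (5, 'caacccaaccacaccabbacacc')
  16 → (19, 'cabbacacc')
  17 → (0, 'cabcccaacccaaccacaccabbacacc')
  18 → (14, 'cacaccabbacacc')
  19 → (24, 'cacc')
  20 → (16, 'caccabbacacc')
  21 → (26, 'cc')
  22 → (9, 'ccaaccacaccabbacacc')
  23 → (4, 'ccaacccaaccacaccabbacacc')
  24 → (18, 'ccabbacacc')
  25 → (13, 'ccacaccabbacacc')
  26 → (8, 'cccaaccacaccabbacacc')
  27 → (3, 'cccaacccaaccacaccabbacacc')

SA = [11, 6, 20, 1, 23, 15, 25, 17, 12, 7, 22, 21, 2, 27, 10, 5, 19, 0, 14, 24, 16, 26, 9, 4, 18, 13, 8, 3]
rank  pair      lcp
   1  s[11:],s[6:]  4  'aacc'
   2  s[6:],s[20:]  1  'a'
   3  s[20:],s[1:]  2  'ab'
   4  s[1:],s[23:]  1  'a'
   5  s[23:],s[15:]  5  'acacc'
   6  s[15:],s[25:]  2  'ac'
   7  s[25:],s[17:]  3  'acc'
   8  s[17:],s[12:]  4  'acca'
   9  s[12:],s[7:]  3  'acc'
  10  s[7:],s[22:]  0  ''
  11  s[22:],s[21:]  1  'b'
  12  s[21:],s[2:]  1  'b'
  13  s[2:],s[27:]  0  ''
  14  s[27:],s[10:]  1  'c'
  15  s[10:],s[5:]  5  'caacc'
  16  s[5:],s[19:]  2  'ca'
  17  s[19:],s[0:]  3  'cab'
  18  s[0:],s[14:]  2  'ca'
  19  s[14:],s[24:]  3  'cac'
  20  s[24:],s[16:]  4  'cacc'
  21  s[16:],s[26:]  1  'c'
  22  s[26:],s[9:]  2  'cc'
  23  s[9:],s[4:]  6  'ccaacc'
  24  s[4:],s[18:]  3  'cca'
  25  s[18:],s[13:]  3  'cca'
  26  s[13:],s[8:]  2  'cc'
  27  s[8:],s[3:]  7  'cccaacc'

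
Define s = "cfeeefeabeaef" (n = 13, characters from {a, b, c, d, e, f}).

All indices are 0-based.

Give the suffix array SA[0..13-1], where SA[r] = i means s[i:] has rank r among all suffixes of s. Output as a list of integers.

rank→(start, suffix):
  0 → (7, 'abeaef')
  1 → (10, 'aef')
  2 → (8, 'beaef')
  3 → (0, 'cfeeefeabeaef')
  4 → (6, 'eabeaef')
  5 → (9, 'eaef')
  6 → (2, 'eeefeabeaef')
  7 → (3, 'eefeabeaef')
  8 → (11, 'ef')
  9 → (4, 'efeabeaef')
  10 → (12, 'f')
  11 → (5, 'feabeaef')
  12 → (1, 'feeefeabeaef')

[7, 10, 8, 0, 6, 9, 2, 3, 11, 4, 12, 5, 1]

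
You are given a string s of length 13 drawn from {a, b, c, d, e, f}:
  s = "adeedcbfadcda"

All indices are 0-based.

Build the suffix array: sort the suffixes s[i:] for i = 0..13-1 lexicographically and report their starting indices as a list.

[12, 8, 0, 6, 5, 10, 11, 4, 9, 1, 3, 2, 7]

rank | idx | suffix
   0 |  12 | a
   1 |   8 | adcda
   2 |   0 | adeedcbfadcda
   3 |   6 | bfadcda
   4 |   5 | cbfadcda
   5 |  10 | cda
   6 |  11 | da
   7 |   4 | dcbfadcda
   8 |   9 | dcda
   9 |   1 | deedcbfadcda
  10 |   3 | edcbfadcda
  11 |   2 | eedcbfadcda
  12 |   7 | fadcda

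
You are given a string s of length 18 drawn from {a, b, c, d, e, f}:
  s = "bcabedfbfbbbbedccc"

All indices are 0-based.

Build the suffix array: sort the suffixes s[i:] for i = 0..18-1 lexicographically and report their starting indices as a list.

[2, 9, 10, 11, 0, 12, 3, 7, 17, 1, 16, 15, 14, 5, 13, 4, 8, 6]

rank→(start, suffix):
  0 → (2, 'abedfbfbbbbedccc')
  1 → (9, 'bbbbedccc')
  2 → (10, 'bbbedccc')
  3 → (11, 'bbedccc')
  4 → (0, 'bcabedfbfbbbbedccc')
  5 → (12, 'bedccc')
  6 → (3, 'bedfbfbbbbedccc')
  7 → (7, 'bfbbbbedccc')
  8 → (17, 'c')
  9 → (1, 'cabedfbfbbbbedccc')
  10 → (16, 'cc')
  11 → (15, 'ccc')
  12 → (14, 'dccc')
  13 → (5, 'dfbfbbbbedccc')
  14 → (13, 'edccc')
  15 → (4, 'edfbfbbbbedccc')
  16 → (8, 'fbbbbedccc')
  17 → (6, 'fbfbbbbedccc')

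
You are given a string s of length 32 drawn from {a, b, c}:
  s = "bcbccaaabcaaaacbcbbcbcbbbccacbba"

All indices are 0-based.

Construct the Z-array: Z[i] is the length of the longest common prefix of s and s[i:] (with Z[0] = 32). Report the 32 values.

Z[0]=32
i=1: i≥r, start 0; Z[1]=0
i=2: i≥r, start 0; Z[2]=2 extend→box=[2,4)
i=3: min(r-i=1, Z[1]=0)=0; Z[3]=0
i=4: i≥r, start 0; Z[4]=0
i=5: i≥r, start 0; Z[5]=0
i=6: i≥r, start 0; Z[6]=0
i=7: i≥r, start 0; Z[7]=0
i=8: i≥r, start 0; Z[8]=2 extend→box=[8,10)
i=9: min(r-i=1, Z[1]=0)=0; Z[9]=0
i=10: i≥r, start 0; Z[10]=0
i=11: i≥r, start 0; Z[11]=0
i=12: i≥r, start 0; Z[12]=0
i=13: i≥r, start 0; Z[13]=0
i=14: i≥r, start 0; Z[14]=0
i=15: i≥r, start 0; Z[15]=3 extend→box=[15,18)
i=16: min(r-i=2, Z[1]=0)=0; Z[16]=0
i=17: min(r-i=1, Z[2]=2)=1; Z[17]=1
i=18: i≥r, start 0; Z[18]=4 extend→box=[18,22)
i=19: min(r-i=3, Z[1]=0)=0; Z[19]=0
i=20: min(r-i=2, Z[2]=2)=2; Z[20]=3 extend→box=[20,23)
i=21: min(r-i=2, Z[1]=0)=0; Z[21]=0
i=22: min(r-i=1, Z[2]=2)=1; Z[22]=1
i=23: i≥r, start 0; Z[23]=1 extend→box=[23,24)
i=24: i≥r, start 0; Z[24]=2 extend→box=[24,26)
i=25: min(r-i=1, Z[1]=0)=0; Z[25]=0
i=26: i≥r, start 0; Z[26]=0
i=27: i≥r, start 0; Z[27]=0
i=28: i≥r, start 0; Z[28]=0
i=29: i≥r, start 0; Z[29]=1 extend→box=[29,30)
i=30: i≥r, start 0; Z[30]=1 extend→box=[30,31)
i=31: i≥r, start 0; Z[31]=0

[32, 0, 2, 0, 0, 0, 0, 0, 2, 0, 0, 0, 0, 0, 0, 3, 0, 1, 4, 0, 3, 0, 1, 1, 2, 0, 0, 0, 0, 1, 1, 0]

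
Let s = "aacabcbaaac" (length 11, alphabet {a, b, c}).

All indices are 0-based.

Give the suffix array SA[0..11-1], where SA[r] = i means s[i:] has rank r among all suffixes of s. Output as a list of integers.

[7, 8, 0, 3, 9, 1, 6, 4, 10, 2, 5]

rank | idx | suffix
   0 |   7 | aaac
   1 |   8 | aac
   2 |   0 | aacabcbaaac
   3 |   3 | abcbaaac
   4 |   9 | ac
   5 |   1 | acabcbaaac
   6 |   6 | baaac
   7 |   4 | bcbaaac
   8 |  10 | c
   9 |   2 | cabcbaaac
  10 |   5 | cbaaac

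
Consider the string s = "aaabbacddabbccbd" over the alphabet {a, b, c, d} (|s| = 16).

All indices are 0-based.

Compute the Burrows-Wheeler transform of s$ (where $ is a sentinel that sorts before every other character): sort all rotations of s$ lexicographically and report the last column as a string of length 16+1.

d$aadbbaabccbabdc

rank  rotation           last
    0  $aaabbacddabbccbd  d
    1  aaabbacddabbccbd$  $
    2  aabbacddabbccbd$a  a
    3  abbacddabbccbd$aa  a
    4  abbccbd$aaabbacdd  d
    5  acddabbccbd$aaabb  b
    6  bacddabbccbd$aaab  b
    7  bbacddabbccbd$aaa  a
    8  bbccbd$aaabbacdda  a
    9  bccbd$aaabbacddab  b
   10  bd$aaabbacddabbcc  c
   11  cbd$aaabbacddabbc  c
   12  ccbd$aaabbacddabb  b
   13  cddabbccbd$aaabba  a
   14  d$aaabbacddabbccb  b
   15  dabbccbd$aaabbacd  d
   16  ddabbccbd$aaabbac  c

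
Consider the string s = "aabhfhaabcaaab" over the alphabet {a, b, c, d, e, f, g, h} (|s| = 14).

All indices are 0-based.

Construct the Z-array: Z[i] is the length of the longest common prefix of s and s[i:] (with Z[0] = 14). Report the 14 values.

[14, 1, 0, 0, 0, 0, 3, 1, 0, 0, 2, 3, 1, 0]

Z[0]=14
i=1: fresh scan; Z[1]=1 scan→box=[1,2)
i=2: fresh scan; Z[2]=0
i=3: fresh scan; Z[3]=0
i=4: fresh scan; Z[4]=0
i=5: fresh scan; Z[5]=0
i=6: fresh scan; Z[6]=3 scan→box=[6,9)
i=7: min(r-i=2, Z[1]=1)=1; Z[7]=1
i=8: min(r-i=1, Z[2]=0)=0; Z[8]=0
i=9: fresh scan; Z[9]=0
i=10: fresh scan; Z[10]=2 scan→box=[10,12)
i=11: min(r-i=1, Z[1]=1)=1; Z[11]=3 scan→box=[11,14)
i=12: min(r-i=2, Z[1]=1)=1; Z[12]=1
i=13: min(r-i=1, Z[2]=0)=0; Z[13]=0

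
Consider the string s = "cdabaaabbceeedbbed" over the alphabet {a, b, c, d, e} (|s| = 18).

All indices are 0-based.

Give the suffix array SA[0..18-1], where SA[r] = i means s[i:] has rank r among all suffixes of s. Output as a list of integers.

sorted suffixes:
  #0 SA[0]=4  'aaabbceeedbbed'
  #1 SA[1]=5  'aabbceeedbbed'
  #2 SA[2]=2  'abaaabbceeedbbed'
  #3 SA[3]=6  'abbceeedbbed'
  #4 SA[4]=3  'baaabbceeedbbed'
  #5 SA[5]=7  'bbceeedbbed'
  #6 SA[6]=14  'bbed'
  #7 SA[7]=8  'bceeedbbed'
  #8 SA[8]=15  'bed'
  #9 SA[9]=0  'cdabaaabbceeedbbed'
  #10 SA[10]=9  'ceeedbbed'
  #11 SA[11]=17  'd'
  #12 SA[12]=1  'dabaaabbceeedbbed'
  #13 SA[13]=13  'dbbed'
  #14 SA[14]=16  'ed'
  #15 SA[15]=12  'edbbed'
  #16 SA[16]=11  'eedbbed'
  #17 SA[17]=10  'eeedbbed'

[4, 5, 2, 6, 3, 7, 14, 8, 15, 0, 9, 17, 1, 13, 16, 12, 11, 10]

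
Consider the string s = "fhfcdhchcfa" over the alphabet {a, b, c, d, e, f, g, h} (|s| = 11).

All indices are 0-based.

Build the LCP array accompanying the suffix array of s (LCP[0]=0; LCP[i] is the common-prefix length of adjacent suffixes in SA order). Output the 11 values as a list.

[0, 0, 1, 1, 0, 0, 1, 1, 0, 2, 1]

rank | idx | suffix
   0 |  10 | a
   1 |   3 | cdhchcfa
   2 |   8 | cfa
   3 |   6 | chcfa
   4 |   4 | dhchcfa
   5 |   9 | fa
   6 |   2 | fcdhchcfa
   7 |   0 | fhfcdhchcfa
   8 |   7 | hcfa
   9 |   5 | hchcfa
  10 |   1 | hfcdhchcfa

SA = [10, 3, 8, 6, 4, 9, 2, 0, 7, 5, 1]
rank  pair      lcp
   1  s[10:],s[3:]  0  ''
   2  s[3:],s[8:]  1  'c'
   3  s[8:],s[6:]  1  'c'
   4  s[6:],s[4:]  0  ''
   5  s[4:],s[9:]  0  ''
   6  s[9:],s[2:]  1  'f'
   7  s[2:],s[0:]  1  'f'
   8  s[0:],s[7:]  0  ''
   9  s[7:],s[5:]  2  'hc'
  10  s[5:],s[1:]  1  'h'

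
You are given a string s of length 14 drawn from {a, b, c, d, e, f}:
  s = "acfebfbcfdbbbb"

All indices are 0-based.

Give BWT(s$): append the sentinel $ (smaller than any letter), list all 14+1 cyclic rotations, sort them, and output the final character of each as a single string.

b$bbbdfebaffbcc

rank  rotation         last
    0  $acfebfbcfdbbbb  b
    1  acfebfbcfdbbbb$  $
    2  b$acfebfbcfdbbb  b
    3  bb$acfebfbcfdbb  b
    4  bbb$acfebfbcfdb  b
    5  bbbb$acfebfbcfd  d
    6  bcfdbbbb$acfebf  f
    7  bfbcfdbbbb$acfe  e
    8  cfdbbbb$acfebfb  b
    9  cfebfbcfdbbbb$a  a
   10  dbbbb$acfebfbcf  f
   11  ebfbcfdbbbb$acf  f
   12  fbcfdbbbb$acfeb  b
   13  fdbbbb$acfebfbc  c
   14  febfbcfdbbbb$ac  c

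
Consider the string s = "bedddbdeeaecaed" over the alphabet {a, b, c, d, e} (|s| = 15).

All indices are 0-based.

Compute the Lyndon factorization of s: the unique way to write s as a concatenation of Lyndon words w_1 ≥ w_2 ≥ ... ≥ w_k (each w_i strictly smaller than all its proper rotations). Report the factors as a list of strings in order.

emit factor 1: 'beddd' (i=0, period=5)
emit factor 2: 'bdee' (i=5, period=4)
emit factor 3: 'aecaed' (i=9, period=6)

["beddd", "bdee", "aecaed"]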